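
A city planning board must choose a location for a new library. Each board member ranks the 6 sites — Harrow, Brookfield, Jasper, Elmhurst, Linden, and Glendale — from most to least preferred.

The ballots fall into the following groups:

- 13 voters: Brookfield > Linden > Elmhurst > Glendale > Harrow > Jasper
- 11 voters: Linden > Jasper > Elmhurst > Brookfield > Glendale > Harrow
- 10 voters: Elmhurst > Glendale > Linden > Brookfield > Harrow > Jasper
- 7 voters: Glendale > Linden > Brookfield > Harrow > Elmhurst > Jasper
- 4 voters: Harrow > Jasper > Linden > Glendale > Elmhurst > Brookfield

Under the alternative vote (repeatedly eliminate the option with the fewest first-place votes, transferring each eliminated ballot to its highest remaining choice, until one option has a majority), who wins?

Round 1: Brookfield 13, Linden 11, Elmhurst 10, Glendale 7, Harrow 4, Jasper 0. Jasper has the fewest and is eliminated.
Round 2: Brookfield 13, Linden 11, Elmhurst 10, Glendale 7, Harrow 4. Harrow has the fewest and is eliminated.
Round 3: Linden 15, Brookfield 13, Elmhurst 10, Glendale 7. Glendale has the fewest and is eliminated.
Round 4: Linden 22, Brookfield 13, Elmhurst 10. Elmhurst has the fewest and is eliminated.
Round 5: Linden 32, Brookfield 13. Linden has a majority.

Linden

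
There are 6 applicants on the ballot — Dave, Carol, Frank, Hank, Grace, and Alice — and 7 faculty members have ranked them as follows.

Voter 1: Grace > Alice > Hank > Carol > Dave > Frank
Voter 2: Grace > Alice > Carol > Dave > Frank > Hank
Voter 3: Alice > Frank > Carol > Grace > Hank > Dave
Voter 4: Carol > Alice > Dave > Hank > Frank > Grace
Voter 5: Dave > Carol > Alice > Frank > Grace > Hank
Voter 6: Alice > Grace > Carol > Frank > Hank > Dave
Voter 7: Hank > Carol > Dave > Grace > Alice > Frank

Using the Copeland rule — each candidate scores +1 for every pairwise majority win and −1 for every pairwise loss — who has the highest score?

Pairwise results:
  Dave vs Carol: Carol wins 6–1.
  Dave vs Frank: Dave wins 5–2.
  Dave vs Hank: Hank wins 4–3.
  Dave vs Grace: Grace wins 4–3.
  Dave vs Alice: Alice wins 5–2.
  Carol vs Frank: Carol wins 6–1.
  Carol vs Hank: Carol wins 5–2.
  Carol vs Grace: Carol wins 4–3.
  Carol vs Alice: Alice wins 4–3.
  Frank vs Hank: Frank wins 4–3.
  Frank vs Grace: Grace wins 4–3.
  Frank vs Alice: Alice wins 7–0.
  Hank vs Grace: Grace wins 5–2.
  Hank vs Alice: Alice wins 6–1.
  Grace vs Alice: Alice wins 4–3.
Copeland scores (wins − losses):
  Dave: 1 − 4 = -3
  Carol: 4 − 1 = 3
  Frank: 1 − 4 = -3
  Hank: 1 − 4 = -3
  Grace: 3 − 2 = 1
  Alice: 5 − 0 = 5
Alice has the best Copeland score.

Alice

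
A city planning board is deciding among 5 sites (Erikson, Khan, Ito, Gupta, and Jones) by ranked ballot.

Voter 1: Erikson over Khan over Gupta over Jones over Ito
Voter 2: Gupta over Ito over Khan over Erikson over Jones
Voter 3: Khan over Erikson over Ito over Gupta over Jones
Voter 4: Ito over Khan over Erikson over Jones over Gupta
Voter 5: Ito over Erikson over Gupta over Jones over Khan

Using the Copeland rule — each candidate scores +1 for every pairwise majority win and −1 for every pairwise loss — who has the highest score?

Ito

Pairwise results:
  Erikson vs Khan: Khan wins 3–2.
  Erikson vs Ito: Ito wins 3–2.
  Erikson vs Gupta: Erikson wins 4–1.
  Erikson vs Jones: Erikson wins 5–0.
  Khan vs Ito: Ito wins 3–2.
  Khan vs Gupta: Khan wins 3–2.
  Khan vs Jones: Khan wins 4–1.
  Ito vs Gupta: Ito wins 3–2.
  Ito vs Jones: Ito wins 4–1.
  Gupta vs Jones: Gupta wins 4–1.
Copeland scores (wins − losses):
  Erikson: 2 − 2 = 0
  Khan: 3 − 1 = 2
  Ito: 4 − 0 = 4
  Gupta: 1 − 3 = -2
  Jones: 0 − 4 = -4
Ito has the best Copeland score.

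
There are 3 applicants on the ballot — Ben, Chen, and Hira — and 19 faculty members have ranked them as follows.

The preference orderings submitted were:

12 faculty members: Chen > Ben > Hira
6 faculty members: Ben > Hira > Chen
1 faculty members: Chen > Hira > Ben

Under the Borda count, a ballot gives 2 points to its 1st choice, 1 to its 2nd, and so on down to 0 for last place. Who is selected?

Chen

Borda scores:
  Ben: 12·1 + 6·2 + 0 = 24
  Chen: 12·2 + 6·0 + 2 = 26
  Hira: 12·0 + 6·1 + 1 = 7
Chen has the highest total.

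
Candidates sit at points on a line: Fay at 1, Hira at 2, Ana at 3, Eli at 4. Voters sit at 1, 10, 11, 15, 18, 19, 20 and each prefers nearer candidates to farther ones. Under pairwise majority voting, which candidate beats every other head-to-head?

With single-peaked preferences on a line, the Condorcet winner is the candidate closest to the median voter.
The median voter (position 15) is closest to Eli at 4.
Check: Eli vs Hira — voters closer to Eli: 6 of 7.

Eli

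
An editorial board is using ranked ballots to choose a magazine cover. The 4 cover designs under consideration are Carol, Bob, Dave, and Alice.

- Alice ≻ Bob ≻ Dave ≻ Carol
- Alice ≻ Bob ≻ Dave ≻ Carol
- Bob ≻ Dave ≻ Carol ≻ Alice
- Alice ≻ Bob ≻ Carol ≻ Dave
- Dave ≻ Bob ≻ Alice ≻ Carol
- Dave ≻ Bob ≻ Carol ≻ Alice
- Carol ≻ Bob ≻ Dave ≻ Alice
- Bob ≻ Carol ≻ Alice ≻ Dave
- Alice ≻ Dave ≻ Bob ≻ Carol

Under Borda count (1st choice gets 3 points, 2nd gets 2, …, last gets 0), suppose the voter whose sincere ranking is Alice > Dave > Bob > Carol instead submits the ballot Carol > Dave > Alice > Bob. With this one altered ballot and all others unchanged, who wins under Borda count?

Bob

Borda totals with the altered ballot: Carol 11, Bob 18, Dave 13, Alice 12.
The winner is unchanged: still Bob.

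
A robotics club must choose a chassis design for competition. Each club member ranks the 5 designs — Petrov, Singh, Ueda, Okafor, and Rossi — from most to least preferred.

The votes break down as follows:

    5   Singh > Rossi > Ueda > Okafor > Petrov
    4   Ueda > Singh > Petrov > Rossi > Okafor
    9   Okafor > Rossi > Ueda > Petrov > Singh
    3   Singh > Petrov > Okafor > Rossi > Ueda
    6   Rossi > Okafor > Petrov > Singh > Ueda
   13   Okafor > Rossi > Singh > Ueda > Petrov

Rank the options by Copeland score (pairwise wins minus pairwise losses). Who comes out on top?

Pairwise results:
  Petrov vs Singh: Singh wins 25–15.
  Petrov vs Ueda: Ueda wins 31–9.
  Petrov vs Okafor: Okafor wins 33–7.
  Petrov vs Rossi: Rossi wins 33–7.
  Singh vs Ueda: Singh wins 27–13.
  Singh vs Okafor: Okafor wins 28–12.
  Singh vs Rossi: Rossi wins 28–12.
  Ueda vs Okafor: Okafor wins 31–9.
  Ueda vs Rossi: Rossi wins 36–4.
  Okafor vs Rossi: Okafor wins 25–15.
Copeland scores (wins − losses):
  Petrov: 0 − 4 = -4
  Singh: 2 − 2 = 0
  Ueda: 1 − 3 = -2
  Okafor: 4 − 0 = 4
  Rossi: 3 − 1 = 2
Okafor has the best Copeland score.

Okafor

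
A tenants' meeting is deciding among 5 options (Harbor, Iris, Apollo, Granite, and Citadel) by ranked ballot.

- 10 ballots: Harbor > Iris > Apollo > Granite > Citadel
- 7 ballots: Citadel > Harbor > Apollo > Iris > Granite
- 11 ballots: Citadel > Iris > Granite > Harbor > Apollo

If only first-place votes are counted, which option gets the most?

First-place vote totals:
  Harbor: 10
  Iris: 0
  Apollo: 0
  Granite: 0
  Citadel: 18
Citadel has the most first-place votes.

Citadel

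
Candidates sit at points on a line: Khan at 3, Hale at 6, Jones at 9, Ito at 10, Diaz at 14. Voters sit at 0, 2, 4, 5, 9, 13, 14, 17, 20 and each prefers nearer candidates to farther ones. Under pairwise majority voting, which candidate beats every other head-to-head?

With single-peaked preferences on a line, the Condorcet winner is the candidate closest to the median voter.
The median voter (position 9) is closest to Jones at 9.
Check: Jones vs Khan — voters closer to Jones: 5 of 9.

Jones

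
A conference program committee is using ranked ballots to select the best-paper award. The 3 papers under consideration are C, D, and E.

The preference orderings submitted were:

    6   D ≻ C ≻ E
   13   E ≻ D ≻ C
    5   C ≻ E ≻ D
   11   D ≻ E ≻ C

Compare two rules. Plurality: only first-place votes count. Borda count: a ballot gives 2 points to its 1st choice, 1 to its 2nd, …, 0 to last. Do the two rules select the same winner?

Yes

Plurality first-place counts: C 5, D 17, E 13 → D.
Borda totals: C 16, D 47, E 42 → D.
The two rules agree on D.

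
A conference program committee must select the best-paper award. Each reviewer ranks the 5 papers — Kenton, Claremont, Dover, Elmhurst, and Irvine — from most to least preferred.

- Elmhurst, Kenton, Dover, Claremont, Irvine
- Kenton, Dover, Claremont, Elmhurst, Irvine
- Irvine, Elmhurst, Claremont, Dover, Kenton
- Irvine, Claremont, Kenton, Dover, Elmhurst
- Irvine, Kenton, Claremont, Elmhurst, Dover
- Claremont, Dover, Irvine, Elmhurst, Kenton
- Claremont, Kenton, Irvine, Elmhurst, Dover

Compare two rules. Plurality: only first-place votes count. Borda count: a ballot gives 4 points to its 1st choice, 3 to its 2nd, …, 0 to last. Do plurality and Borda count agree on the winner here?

Plurality first-place counts: Kenton 1, Claremont 2, Dover 0, Elmhurst 1, Irvine 3 → Irvine.
Borda totals: Kenton 15, Claremont 18, Dover 10, Elmhurst 11, Irvine 16 → Claremont.
The two rules disagree: plurality picks Irvine, Borda picks Claremont.

No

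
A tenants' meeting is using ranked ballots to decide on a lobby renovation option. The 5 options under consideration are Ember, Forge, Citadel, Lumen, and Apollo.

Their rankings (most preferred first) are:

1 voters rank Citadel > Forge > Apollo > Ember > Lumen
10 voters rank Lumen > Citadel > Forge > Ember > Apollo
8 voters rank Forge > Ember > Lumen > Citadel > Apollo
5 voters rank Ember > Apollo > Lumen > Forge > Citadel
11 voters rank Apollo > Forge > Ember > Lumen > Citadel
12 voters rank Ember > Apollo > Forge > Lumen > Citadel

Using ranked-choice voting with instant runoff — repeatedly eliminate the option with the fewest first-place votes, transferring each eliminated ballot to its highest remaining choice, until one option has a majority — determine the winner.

Ember

Round 1: Ember 17, Apollo 11, Lumen 10, Forge 8, Citadel 1. Citadel has the fewest and is eliminated.
Round 2: Ember 17, Apollo 11, Lumen 10, Forge 9. Forge has the fewest and is eliminated.
Round 3: Ember 25, Apollo 12, Lumen 10. Ember has a majority.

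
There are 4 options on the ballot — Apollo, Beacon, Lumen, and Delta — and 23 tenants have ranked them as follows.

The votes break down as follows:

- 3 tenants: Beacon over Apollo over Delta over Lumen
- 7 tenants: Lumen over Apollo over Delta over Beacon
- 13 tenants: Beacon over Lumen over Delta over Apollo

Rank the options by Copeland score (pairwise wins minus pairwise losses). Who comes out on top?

Beacon

Pairwise results:
  Apollo vs Beacon: Beacon wins 16–7.
  Apollo vs Lumen: Lumen wins 20–3.
  Apollo vs Delta: Delta wins 13–10.
  Beacon vs Lumen: Beacon wins 16–7.
  Beacon vs Delta: Beacon wins 16–7.
  Lumen vs Delta: Lumen wins 20–3.
Copeland scores (wins − losses):
  Apollo: 0 − 3 = -3
  Beacon: 3 − 0 = 3
  Lumen: 2 − 1 = 1
  Delta: 1 − 2 = -1
Beacon has the best Copeland score.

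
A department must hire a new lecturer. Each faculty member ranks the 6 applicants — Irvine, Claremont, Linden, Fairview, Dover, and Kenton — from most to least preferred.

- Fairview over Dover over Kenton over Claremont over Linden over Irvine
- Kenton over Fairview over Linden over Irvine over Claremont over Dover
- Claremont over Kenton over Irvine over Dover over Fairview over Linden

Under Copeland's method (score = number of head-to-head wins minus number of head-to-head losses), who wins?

Pairwise results:
  Irvine vs Claremont: Claremont wins 2–1.
  Irvine vs Linden: Linden wins 2–1.
  Irvine vs Fairview: Fairview wins 2–1.
  Irvine vs Dover: Irvine wins 2–1.
  Irvine vs Kenton: Kenton wins 3–0.
  Claremont vs Linden: Claremont wins 2–1.
  Claremont vs Fairview: Fairview wins 2–1.
  Claremont vs Dover: Claremont wins 2–1.
  Claremont vs Kenton: Kenton wins 2–1.
  Linden vs Fairview: Fairview wins 3–0.
  Linden vs Dover: Dover wins 2–1.
  Linden vs Kenton: Kenton wins 3–0.
  Fairview vs Dover: Fairview wins 2–1.
  Fairview vs Kenton: Kenton wins 2–1.
  Dover vs Kenton: Kenton wins 2–1.
Copeland scores (wins − losses):
  Irvine: 1 − 4 = -3
  Claremont: 3 − 2 = 1
  Linden: 1 − 4 = -3
  Fairview: 4 − 1 = 3
  Dover: 1 − 4 = -3
  Kenton: 5 − 0 = 5
Kenton has the best Copeland score.

Kenton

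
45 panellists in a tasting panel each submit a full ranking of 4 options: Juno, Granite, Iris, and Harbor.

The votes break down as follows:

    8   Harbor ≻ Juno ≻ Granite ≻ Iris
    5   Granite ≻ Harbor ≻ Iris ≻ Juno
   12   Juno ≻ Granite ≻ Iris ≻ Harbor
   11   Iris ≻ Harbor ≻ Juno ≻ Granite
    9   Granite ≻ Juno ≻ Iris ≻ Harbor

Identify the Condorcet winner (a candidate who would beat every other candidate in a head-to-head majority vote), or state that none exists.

There is no Condorcet winner

Head-to-head results (45 voters total):
Juno vs Granite: Juno wins 31–14.
Juno vs Iris: Juno wins 29–16.
Juno vs Harbor: Harbor wins 24–21.
Granite vs Iris: Granite wins 34–11.
Granite vs Harbor: Granite wins 26–19.
Iris vs Harbor: Iris wins 32–13.
No candidate beats all others: Juno beats Granite beats Harbor beats Juno, a majority cycle.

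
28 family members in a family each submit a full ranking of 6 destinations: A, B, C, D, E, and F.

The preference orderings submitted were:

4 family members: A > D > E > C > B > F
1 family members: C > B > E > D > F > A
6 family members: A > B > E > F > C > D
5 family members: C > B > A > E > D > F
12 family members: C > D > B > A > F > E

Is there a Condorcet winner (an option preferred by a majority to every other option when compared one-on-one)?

Head-to-head results (28 voters total):
A vs B: B wins 18–10.
A vs C: C wins 18–10.
A vs D: A wins 15–13.
A vs E: A wins 27–1.
A vs F: A wins 27–1.
B vs C: C wins 22–6.
B vs D: D wins 16–12.
B vs E: B wins 24–4.
B vs F: B wins 28–0.
C vs D: C wins 24–4.
C vs E: C wins 18–10.
C vs F: C wins 22–6.
D vs E: D wins 16–12.
D vs F: D wins 22–6.
E vs F: E wins 16–12.
C beats each rival — A (18–10), B (22–6), D (24–4), E (18–10), F (22–6) — so C is the Condorcet winner.

Yes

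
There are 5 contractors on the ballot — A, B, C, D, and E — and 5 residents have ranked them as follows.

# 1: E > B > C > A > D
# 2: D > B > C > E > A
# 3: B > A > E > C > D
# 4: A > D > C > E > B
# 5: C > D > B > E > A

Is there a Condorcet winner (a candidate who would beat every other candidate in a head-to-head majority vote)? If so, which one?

No Condorcet winner

Head-to-head results (5 voters total):
A vs B: B wins 4–1.
A vs C: C wins 3–2.
A vs D: A wins 3–2.
A vs E: E wins 3–2.
B vs C: B wins 3–2.
B vs D: D wins 3–2.
B vs E: B wins 3–2.
C vs D: C wins 3–2.
C vs E: C wins 3–2.
D vs E: D wins 3–2.
No candidate beats all others: A beats D beats B beats A, a majority cycle.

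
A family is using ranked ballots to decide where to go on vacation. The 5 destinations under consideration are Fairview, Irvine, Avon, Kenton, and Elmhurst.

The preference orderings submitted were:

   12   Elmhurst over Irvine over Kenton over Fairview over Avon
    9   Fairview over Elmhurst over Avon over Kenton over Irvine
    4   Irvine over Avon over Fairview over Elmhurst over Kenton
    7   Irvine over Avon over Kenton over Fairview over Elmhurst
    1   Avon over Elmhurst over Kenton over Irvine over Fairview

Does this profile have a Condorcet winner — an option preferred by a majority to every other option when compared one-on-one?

No

Head-to-head results (33 voters total):
Fairview vs Irvine: Irvine wins 24–9.
Fairview vs Avon: Fairview wins 21–12.
Fairview vs Kenton: Kenton wins 20–13.
Fairview vs Elmhurst: Fairview wins 20–13.
Irvine vs Avon: Irvine wins 23–10.
Irvine vs Kenton: Irvine wins 23–10.
Irvine vs Elmhurst: Elmhurst wins 22–11.
Avon vs Kenton: Avon wins 21–12.
Avon vs Elmhurst: Elmhurst wins 21–12.
Kenton vs Elmhurst: Elmhurst wins 26–7.
No candidate beats all others: Fairview beats Elmhurst beats Irvine beats Fairview, a majority cycle.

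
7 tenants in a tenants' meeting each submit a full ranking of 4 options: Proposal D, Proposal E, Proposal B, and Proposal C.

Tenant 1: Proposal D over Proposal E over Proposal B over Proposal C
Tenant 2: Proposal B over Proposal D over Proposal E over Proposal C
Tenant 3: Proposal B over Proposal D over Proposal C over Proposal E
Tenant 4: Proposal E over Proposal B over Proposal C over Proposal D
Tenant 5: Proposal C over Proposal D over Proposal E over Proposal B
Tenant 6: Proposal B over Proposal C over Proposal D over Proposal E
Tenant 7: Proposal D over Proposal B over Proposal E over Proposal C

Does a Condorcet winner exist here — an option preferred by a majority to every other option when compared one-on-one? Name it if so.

Head-to-head results (7 voters total):
Proposal D vs Proposal E: Proposal D wins 6–1.
Proposal D vs Proposal B: Proposal B wins 4–3.
Proposal D vs Proposal C: Proposal D wins 4–3.
Proposal E vs Proposal B: Proposal B wins 4–3.
Proposal E vs Proposal C: Proposal E wins 4–3.
Proposal B vs Proposal C: Proposal B wins 6–1.
Proposal B beats each rival — Proposal D (4–3), Proposal E (4–3), Proposal C (6–1) — so Proposal B is the Condorcet winner.

Proposal B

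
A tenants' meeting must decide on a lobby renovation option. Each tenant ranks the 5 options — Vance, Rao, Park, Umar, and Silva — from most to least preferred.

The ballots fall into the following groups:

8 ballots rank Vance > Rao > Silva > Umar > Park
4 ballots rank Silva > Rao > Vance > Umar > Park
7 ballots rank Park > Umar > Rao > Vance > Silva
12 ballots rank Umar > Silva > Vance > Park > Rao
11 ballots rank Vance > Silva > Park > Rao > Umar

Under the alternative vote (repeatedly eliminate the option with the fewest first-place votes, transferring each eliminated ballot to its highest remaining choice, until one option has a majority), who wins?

Vance

Round 1: Vance 19, Umar 12, Park 7, Silva 4, Rao 0. Rao has the fewest and is eliminated.
Round 2: Vance 19, Umar 12, Park 7, Silva 4. Silva has the fewest and is eliminated.
Round 3: Vance 23, Umar 12, Park 7. Vance has a majority.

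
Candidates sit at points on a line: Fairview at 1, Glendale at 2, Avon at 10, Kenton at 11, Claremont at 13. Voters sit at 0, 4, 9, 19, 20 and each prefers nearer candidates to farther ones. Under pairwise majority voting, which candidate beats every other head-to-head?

With single-peaked preferences on a line, the Condorcet winner is the candidate closest to the median voter.
The median voter (position 9) is closest to Avon at 10.
Check: Avon vs Kenton — voters closer to Avon: 3 of 5.

Avon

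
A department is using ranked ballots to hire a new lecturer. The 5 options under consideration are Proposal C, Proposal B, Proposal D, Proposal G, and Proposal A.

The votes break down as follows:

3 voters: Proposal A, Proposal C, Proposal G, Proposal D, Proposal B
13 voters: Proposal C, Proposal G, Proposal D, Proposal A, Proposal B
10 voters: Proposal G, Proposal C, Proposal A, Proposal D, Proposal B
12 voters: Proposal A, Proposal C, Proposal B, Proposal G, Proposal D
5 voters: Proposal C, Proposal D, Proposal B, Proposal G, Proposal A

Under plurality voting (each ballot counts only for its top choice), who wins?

Proposal C

First-place vote totals:
  Proposal C: 18
  Proposal B: 0
  Proposal D: 0
  Proposal G: 10
  Proposal A: 15
Proposal C has the most first-place votes.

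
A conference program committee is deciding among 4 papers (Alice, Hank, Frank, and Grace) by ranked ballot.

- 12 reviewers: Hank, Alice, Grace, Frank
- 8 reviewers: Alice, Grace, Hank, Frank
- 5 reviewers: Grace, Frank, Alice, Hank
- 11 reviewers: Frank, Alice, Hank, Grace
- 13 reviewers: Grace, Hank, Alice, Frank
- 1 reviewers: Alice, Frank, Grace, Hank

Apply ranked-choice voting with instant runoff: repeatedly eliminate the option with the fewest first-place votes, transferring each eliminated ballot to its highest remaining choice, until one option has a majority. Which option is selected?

Round 1: Grace 18, Hank 12, Frank 11, Alice 9. Alice has the fewest and is eliminated.
Round 2: Grace 26, Hank 12, Frank 12. Grace has a majority.

Grace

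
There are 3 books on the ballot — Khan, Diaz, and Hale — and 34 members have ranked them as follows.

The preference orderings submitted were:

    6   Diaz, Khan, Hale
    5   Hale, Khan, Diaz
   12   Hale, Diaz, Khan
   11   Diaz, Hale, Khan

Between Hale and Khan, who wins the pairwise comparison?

Ballots ranking Hale above Khan: 5+12+11 = 28.
Ballots ranking Khan above Hale: 6.
Hale wins the head-to-head, 28–6.

Hale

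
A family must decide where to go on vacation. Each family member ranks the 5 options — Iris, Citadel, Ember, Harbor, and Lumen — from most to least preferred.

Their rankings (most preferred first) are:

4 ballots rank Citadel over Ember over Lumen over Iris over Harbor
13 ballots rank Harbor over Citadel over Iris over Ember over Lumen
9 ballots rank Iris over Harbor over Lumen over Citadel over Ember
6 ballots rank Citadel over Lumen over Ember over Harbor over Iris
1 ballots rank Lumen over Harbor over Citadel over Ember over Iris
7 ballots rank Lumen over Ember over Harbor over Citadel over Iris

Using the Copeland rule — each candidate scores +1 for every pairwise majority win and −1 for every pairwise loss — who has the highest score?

Harbor

Pairwise results:
  Iris vs Citadel: Citadel wins 31–9.
  Iris vs Ember: Iris wins 22–18.
  Iris vs Harbor: Harbor wins 27–13.
  Iris vs Lumen: Iris wins 22–18.
  Citadel vs Ember: Citadel wins 33–7.
  Citadel vs Harbor: Harbor wins 30–10.
  Citadel vs Lumen: Citadel wins 23–17.
  Ember vs Harbor: Harbor wins 23–17.
  Ember vs Lumen: Lumen wins 23–17.
  Harbor vs Lumen: Harbor wins 22–18.
Copeland scores (wins − losses):
  Iris: 2 − 2 = 0
  Citadel: 3 − 1 = 2
  Ember: 0 − 4 = -4
  Harbor: 4 − 0 = 4
  Lumen: 1 − 3 = -2
Harbor has the best Copeland score.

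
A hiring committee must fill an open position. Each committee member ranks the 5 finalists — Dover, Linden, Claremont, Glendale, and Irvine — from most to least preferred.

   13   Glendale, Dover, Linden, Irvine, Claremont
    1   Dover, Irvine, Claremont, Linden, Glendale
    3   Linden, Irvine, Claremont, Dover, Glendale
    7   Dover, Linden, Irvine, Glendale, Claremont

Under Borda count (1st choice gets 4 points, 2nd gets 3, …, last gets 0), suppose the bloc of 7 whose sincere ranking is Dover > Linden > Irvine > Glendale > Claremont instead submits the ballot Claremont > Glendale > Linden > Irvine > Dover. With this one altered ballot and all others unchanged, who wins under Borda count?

Borda totals with the altered ballot: Dover 46, Linden 53, Claremont 36, Glendale 73, Irvine 32.
The switch changes the winner from Dover to Glendale.

Glendale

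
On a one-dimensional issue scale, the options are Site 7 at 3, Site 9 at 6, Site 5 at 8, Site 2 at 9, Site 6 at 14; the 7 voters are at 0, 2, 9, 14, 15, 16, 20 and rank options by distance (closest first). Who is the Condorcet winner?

Site 6

With single-peaked preferences on a line, the Condorcet winner is the candidate closest to the median voter.
The median voter (position 14) is closest to Site 6 at 14.
Check: Site 6 vs Site 2 — voters closer to Site 6: 4 of 7.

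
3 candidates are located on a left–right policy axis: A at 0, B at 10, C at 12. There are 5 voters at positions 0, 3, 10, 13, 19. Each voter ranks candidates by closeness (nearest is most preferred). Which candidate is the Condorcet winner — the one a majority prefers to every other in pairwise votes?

With single-peaked preferences on a line, the Condorcet winner is the candidate closest to the median voter.
The median voter (position 10) is closest to B at 10.
Check: B vs A — voters closer to B: 3 of 5.

B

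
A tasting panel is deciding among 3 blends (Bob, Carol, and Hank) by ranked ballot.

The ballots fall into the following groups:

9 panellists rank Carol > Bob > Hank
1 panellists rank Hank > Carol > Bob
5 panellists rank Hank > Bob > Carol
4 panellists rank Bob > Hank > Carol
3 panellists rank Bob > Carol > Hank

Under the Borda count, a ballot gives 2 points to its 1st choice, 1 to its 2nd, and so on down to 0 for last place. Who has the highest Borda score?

Bob

Borda scores:
  Bob: 9·1 + 0 + 5·1 + 4·2 + 3·2 = 28
  Carol: 9·2 + 1 + 5·0 + 4·0 + 3·1 = 22
  Hank: 9·0 + 2 + 5·2 + 4·1 + 3·0 = 16
Bob has the highest total.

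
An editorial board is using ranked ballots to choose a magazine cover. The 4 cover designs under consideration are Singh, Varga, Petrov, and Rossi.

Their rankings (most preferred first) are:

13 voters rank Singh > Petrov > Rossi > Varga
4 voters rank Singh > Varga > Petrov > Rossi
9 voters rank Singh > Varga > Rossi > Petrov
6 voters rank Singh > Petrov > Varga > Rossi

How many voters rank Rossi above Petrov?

Ballots ranking Rossi above Petrov: 9.
Ballots ranking Petrov above Rossi: 13+4+6 = 23.
So 9 of 32 voters prefer Rossi to Petrov.

9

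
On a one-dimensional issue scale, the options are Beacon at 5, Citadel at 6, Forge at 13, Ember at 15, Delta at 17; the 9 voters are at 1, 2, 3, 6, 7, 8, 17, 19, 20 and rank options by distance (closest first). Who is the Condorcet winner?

With single-peaked preferences on a line, the Condorcet winner is the candidate closest to the median voter.
The median voter (position 7) is closest to Citadel at 6.
Check: Citadel vs Delta — voters closer to Citadel: 6 of 9.

Citadel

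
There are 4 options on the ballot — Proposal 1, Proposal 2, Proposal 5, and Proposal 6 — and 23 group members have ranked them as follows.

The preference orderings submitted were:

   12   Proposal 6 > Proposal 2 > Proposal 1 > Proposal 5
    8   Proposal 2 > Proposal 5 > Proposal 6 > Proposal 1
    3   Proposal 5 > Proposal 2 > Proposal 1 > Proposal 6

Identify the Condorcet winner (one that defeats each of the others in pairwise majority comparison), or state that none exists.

Head-to-head results (23 voters total):
Proposal 1 vs Proposal 2: Proposal 2 wins 23–0.
Proposal 1 vs Proposal 5: Proposal 1 wins 12–11.
Proposal 1 vs Proposal 6: Proposal 6 wins 20–3.
Proposal 2 vs Proposal 5: Proposal 2 wins 20–3.
Proposal 2 vs Proposal 6: Proposal 6 wins 12–11.
Proposal 5 vs Proposal 6: Proposal 6 wins 12–11.
Proposal 6 beats each rival — Proposal 1 (20–3), Proposal 2 (12–11), Proposal 5 (12–11) — so Proposal 6 is the Condorcet winner.

Proposal 6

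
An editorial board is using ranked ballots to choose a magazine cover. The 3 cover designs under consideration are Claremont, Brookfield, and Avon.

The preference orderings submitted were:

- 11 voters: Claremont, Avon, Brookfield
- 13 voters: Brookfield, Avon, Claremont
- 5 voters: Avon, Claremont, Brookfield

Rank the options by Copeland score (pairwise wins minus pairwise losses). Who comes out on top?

Pairwise results:
  Claremont vs Brookfield: Claremont wins 16–13.
  Claremont vs Avon: Avon wins 18–11.
  Brookfield vs Avon: Avon wins 16–13.
Copeland scores (wins − losses):
  Claremont: 1 − 1 = 0
  Brookfield: 0 − 2 = -2
  Avon: 2 − 0 = 2
Avon has the best Copeland score.

Avon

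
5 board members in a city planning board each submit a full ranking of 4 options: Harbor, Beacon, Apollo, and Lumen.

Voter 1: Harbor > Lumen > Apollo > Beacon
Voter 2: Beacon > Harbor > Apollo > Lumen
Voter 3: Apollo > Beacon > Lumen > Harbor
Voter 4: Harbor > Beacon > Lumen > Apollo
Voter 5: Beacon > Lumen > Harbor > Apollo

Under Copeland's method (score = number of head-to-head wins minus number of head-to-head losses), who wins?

Pairwise results:
  Harbor vs Beacon: Beacon wins 3–2.
  Harbor vs Apollo: Harbor wins 4–1.
  Harbor vs Lumen: Harbor wins 3–2.
  Beacon vs Apollo: Beacon wins 3–2.
  Beacon vs Lumen: Beacon wins 4–1.
  Apollo vs Lumen: Lumen wins 3–2.
Copeland scores (wins − losses):
  Harbor: 2 − 1 = 1
  Beacon: 3 − 0 = 3
  Apollo: 0 − 3 = -3
  Lumen: 1 − 2 = -1
Beacon has the best Copeland score.

Beacon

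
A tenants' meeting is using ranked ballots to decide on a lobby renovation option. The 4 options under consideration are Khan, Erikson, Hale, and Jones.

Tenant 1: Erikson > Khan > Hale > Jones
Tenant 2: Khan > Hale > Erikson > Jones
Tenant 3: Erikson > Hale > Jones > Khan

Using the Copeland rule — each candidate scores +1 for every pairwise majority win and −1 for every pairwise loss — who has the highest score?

Pairwise results:
  Khan vs Erikson: Erikson wins 2–1.
  Khan vs Hale: Khan wins 2–1.
  Khan vs Jones: Khan wins 2–1.
  Erikson vs Hale: Erikson wins 2–1.
  Erikson vs Jones: Erikson wins 3–0.
  Hale vs Jones: Hale wins 3–0.
Copeland scores (wins − losses):
  Khan: 2 − 1 = 1
  Erikson: 3 − 0 = 3
  Hale: 1 − 2 = -1
  Jones: 0 − 3 = -3
Erikson has the best Copeland score.

Erikson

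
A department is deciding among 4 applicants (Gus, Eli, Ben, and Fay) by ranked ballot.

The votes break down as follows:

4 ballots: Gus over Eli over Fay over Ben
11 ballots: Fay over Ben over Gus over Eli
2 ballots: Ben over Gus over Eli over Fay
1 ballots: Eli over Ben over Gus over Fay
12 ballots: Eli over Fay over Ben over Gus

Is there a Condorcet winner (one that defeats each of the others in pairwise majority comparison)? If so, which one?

There is no Condorcet winner

Head-to-head results (30 voters total):
Gus vs Eli: Gus wins 17–13.
Gus vs Ben: Ben wins 26–4.
Gus vs Fay: Fay wins 23–7.
Eli vs Ben: Eli wins 17–13.
Eli vs Fay: Eli wins 19–11.
Ben vs Fay: Fay wins 27–3.
No candidate beats all others: Gus beats Eli beats Ben beats Gus, a majority cycle.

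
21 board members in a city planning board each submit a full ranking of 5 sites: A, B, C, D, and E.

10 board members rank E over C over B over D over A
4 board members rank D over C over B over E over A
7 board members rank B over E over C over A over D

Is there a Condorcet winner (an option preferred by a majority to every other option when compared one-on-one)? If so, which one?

Head-to-head results (21 voters total):
A vs B: B wins 21–0.
A vs C: C wins 21–0.
A vs D: D wins 14–7.
A vs E: E wins 21–0.
B vs C: C wins 14–7.
B vs D: B wins 17–4.
B vs E: B wins 11–10.
C vs D: C wins 17–4.
C vs E: E wins 17–4.
D vs E: E wins 17–4.
No candidate beats all others: B beats E beats C beats B, a majority cycle.

There is no Condorcet winner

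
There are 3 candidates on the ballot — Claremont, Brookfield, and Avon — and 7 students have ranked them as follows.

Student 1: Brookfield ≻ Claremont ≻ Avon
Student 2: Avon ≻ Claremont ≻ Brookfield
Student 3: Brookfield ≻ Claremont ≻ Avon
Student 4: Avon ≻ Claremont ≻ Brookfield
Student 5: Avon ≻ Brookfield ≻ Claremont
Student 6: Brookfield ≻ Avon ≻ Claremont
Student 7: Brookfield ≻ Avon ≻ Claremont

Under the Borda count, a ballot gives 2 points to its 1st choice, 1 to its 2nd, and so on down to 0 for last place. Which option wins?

Borda scores:
  Claremont: 1 + 1 + 1 + 1 + 0 + 0 + 0 = 4
  Brookfield: 2 + 0 + 2 + 0 + 1 + 2 + 2 = 9
  Avon: 0 + 2 + 0 + 2 + 2 + 1 + 1 = 8
Brookfield has the highest total.

Brookfield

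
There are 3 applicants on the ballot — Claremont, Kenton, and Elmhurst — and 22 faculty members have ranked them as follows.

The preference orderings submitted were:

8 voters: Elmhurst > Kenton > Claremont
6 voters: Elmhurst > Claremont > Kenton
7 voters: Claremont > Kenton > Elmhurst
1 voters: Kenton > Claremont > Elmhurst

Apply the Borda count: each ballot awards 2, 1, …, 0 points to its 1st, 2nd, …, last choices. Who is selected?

Elmhurst

Borda scores:
  Claremont: 8·0 + 6·1 + 7·2 + 1 = 21
  Kenton: 8·1 + 6·0 + 7·1 + 2 = 17
  Elmhurst: 8·2 + 6·2 + 7·0 + 0 = 28
Elmhurst has the highest total.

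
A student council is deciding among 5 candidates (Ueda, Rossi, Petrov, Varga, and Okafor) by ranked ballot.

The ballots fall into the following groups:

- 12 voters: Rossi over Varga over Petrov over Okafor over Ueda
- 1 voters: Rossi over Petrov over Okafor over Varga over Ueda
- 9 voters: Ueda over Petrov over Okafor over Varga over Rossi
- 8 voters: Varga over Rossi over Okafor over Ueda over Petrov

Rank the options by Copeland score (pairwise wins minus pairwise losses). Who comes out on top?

Varga

Pairwise results:
  Ueda vs Rossi: Rossi wins 21–9.
  Ueda vs Petrov: Ueda wins 17–13.
  Ueda vs Varga: Varga wins 21–9.
  Ueda vs Okafor: Okafor wins 21–9.
  Rossi vs Petrov: Rossi wins 21–9.
  Rossi vs Varga: Varga wins 17–13.
  Rossi vs Okafor: Rossi wins 21–9.
  Petrov vs Varga: Varga wins 20–10.
  Petrov vs Okafor: Petrov wins 22–8.
  Varga vs Okafor: Varga wins 20–10.
Copeland scores (wins − losses):
  Ueda: 1 − 3 = -2
  Rossi: 3 − 1 = 2
  Petrov: 1 − 3 = -2
  Varga: 4 − 0 = 4
  Okafor: 1 − 3 = -2
Varga has the best Copeland score.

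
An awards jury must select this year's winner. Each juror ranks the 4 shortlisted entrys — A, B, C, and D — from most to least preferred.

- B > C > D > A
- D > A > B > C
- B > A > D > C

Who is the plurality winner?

First-place vote totals:
  A: 0
  B: 2
  C: 0
  D: 1
B has the most first-place votes.

B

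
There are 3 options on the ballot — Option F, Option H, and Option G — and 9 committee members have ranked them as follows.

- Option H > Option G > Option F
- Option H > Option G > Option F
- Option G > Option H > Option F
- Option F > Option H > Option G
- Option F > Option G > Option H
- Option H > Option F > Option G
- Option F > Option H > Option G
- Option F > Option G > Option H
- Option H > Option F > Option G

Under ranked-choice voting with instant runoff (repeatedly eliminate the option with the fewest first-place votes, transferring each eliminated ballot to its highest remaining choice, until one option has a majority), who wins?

Round 1: Option F 4, Option H 4, Option G 1. Option G has the fewest and is eliminated.
Round 2: Option H 5, Option F 4. Option H has a majority.

Option H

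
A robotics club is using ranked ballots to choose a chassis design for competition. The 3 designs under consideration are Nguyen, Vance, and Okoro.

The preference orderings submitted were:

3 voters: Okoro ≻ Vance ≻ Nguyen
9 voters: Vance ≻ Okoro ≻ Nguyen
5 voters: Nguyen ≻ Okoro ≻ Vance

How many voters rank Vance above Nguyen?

Ballots ranking Vance above Nguyen: 3+9 = 12.
Ballots ranking Nguyen above Vance: 5.
So 12 of 17 voters prefer Vance to Nguyen.

12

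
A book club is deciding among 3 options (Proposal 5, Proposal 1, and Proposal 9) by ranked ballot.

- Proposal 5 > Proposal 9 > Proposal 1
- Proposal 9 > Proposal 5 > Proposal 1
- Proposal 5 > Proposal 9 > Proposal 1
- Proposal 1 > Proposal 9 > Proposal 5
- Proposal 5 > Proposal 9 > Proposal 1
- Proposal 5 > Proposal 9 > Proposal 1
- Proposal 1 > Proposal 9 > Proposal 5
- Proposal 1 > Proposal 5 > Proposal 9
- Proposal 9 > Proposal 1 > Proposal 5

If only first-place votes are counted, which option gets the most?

First-place vote totals:
  Proposal 5: 4
  Proposal 1: 3
  Proposal 9: 2
Proposal 5 has the most first-place votes.

Proposal 5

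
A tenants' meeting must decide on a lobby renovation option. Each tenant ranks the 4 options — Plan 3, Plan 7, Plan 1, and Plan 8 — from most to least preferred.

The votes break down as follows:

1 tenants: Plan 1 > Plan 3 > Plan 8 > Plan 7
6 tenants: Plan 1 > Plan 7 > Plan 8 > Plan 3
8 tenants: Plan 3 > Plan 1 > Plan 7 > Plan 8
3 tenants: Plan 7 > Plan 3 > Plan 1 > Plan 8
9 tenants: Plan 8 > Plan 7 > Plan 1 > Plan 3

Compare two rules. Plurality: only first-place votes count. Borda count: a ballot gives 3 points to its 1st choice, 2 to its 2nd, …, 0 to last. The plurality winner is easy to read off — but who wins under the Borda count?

Plan 1

Plurality first-place counts: Plan 3 8, Plan 7 3, Plan 1 7, Plan 8 9 → Plan 8.
Borda totals: Plan 3 32, Plan 7 47, Plan 1 49, Plan 8 34 → Plan 1.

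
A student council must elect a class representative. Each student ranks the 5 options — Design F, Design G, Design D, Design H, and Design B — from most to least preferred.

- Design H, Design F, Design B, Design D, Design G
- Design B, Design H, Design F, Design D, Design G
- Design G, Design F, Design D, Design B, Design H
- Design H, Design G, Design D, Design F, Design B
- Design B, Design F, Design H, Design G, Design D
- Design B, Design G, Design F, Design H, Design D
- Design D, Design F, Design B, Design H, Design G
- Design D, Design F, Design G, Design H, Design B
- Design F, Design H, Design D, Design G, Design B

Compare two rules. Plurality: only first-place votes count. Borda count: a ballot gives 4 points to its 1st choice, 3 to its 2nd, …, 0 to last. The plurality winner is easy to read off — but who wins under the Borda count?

Plurality first-place counts: Design F 1, Design G 1, Design D 2, Design H 2, Design B 3 → Design B.
Borda totals: Design F 24, Design G 14, Design D 16, Design H 19, Design B 17 → Design F.

Design F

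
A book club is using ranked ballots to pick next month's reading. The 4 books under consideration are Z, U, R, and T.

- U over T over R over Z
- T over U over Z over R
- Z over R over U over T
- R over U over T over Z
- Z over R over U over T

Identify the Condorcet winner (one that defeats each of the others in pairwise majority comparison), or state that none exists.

None — there is no Condorcet winner

Head-to-head results (5 voters total):
Z vs U: U wins 3–2.
Z vs R: Z wins 3–2.
Z vs T: T wins 3–2.
U vs R: R wins 3–2.
U vs T: U wins 4–1.
R vs T: R wins 3–2.
No candidate beats all others: Z beats R beats U beats Z, a majority cycle.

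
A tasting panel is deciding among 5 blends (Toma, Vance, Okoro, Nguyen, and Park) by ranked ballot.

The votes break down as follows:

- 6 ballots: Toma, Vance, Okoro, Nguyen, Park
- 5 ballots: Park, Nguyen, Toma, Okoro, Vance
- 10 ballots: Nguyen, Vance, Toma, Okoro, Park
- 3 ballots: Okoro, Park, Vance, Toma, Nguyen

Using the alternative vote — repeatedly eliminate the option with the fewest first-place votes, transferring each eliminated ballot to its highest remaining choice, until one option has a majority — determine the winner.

Round 1: Nguyen 10, Toma 6, Park 5, Okoro 3, Vance 0. Vance has the fewest and is eliminated.
Round 2: Nguyen 10, Toma 6, Park 5, Okoro 3. Okoro has the fewest and is eliminated.
Round 3: Nguyen 10, Park 8, Toma 6. Toma has the fewest and is eliminated.
Round 4: Nguyen 16, Park 8. Nguyen has a majority.

Nguyen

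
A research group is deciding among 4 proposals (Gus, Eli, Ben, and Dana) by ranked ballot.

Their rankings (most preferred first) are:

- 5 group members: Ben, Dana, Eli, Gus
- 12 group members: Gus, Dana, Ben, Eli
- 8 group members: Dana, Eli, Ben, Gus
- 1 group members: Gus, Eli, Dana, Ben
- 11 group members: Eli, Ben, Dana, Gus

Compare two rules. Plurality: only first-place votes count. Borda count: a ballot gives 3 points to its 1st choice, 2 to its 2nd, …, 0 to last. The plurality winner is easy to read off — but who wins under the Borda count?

Plurality first-place counts: Gus 13, Eli 11, Ben 5, Dana 8 → Gus.
Borda totals: Gus 39, Eli 56, Ben 57, Dana 70 → Dana.

Dana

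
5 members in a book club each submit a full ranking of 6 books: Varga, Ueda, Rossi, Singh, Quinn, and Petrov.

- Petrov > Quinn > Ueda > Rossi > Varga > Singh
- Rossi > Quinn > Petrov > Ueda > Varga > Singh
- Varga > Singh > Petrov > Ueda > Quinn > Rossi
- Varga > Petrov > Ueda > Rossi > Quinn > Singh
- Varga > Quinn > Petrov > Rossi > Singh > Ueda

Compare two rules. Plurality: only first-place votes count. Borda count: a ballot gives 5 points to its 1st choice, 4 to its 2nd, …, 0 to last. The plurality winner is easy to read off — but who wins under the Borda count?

Petrov

Plurality first-place counts: Varga 3, Ueda 0, Rossi 1, Singh 0, Quinn 0, Petrov 1 → Varga.
Borda totals: Varga 17, Ueda 10, Rossi 11, Singh 5, Quinn 14, Petrov 18 → Petrov.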